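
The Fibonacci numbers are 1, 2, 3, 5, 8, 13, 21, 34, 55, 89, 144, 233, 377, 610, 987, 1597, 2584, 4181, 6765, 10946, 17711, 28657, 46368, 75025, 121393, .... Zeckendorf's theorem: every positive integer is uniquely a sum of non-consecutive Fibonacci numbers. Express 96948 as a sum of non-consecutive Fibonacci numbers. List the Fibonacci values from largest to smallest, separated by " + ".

take 75025 (≤ 96948); 96948 − 75025 = 21923
take 17711 (≤ 21923); 21923 − 17711 = 4212
take 4181 (≤ 4212); 4212 − 4181 = 31
take 21 (≤ 31); 31 − 21 = 10
take 8 (≤ 10); 10 − 8 = 2
take 2 (≤ 2); 2 − 2 = 0
So 96948 = 75025 + 17711 + 4181 + 21 + 8 + 2, with no two terms consecutive in the sequence.

75025 + 17711 + 4181 + 21 + 8 + 2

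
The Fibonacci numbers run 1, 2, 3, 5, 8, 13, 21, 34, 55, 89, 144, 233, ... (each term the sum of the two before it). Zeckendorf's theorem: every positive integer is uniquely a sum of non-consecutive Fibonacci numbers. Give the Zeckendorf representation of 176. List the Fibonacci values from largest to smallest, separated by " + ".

144 + 21 + 8 + 3

144 ≤ 176 < 233, so take 144; remainder 32
21 ≤ 32 < 34, so take 21; remainder 11
8 ≤ 11 < 13, so take 8; remainder 3
3 ≤ 3 < 5, so take 3; remainder 0
So 176 = 144 + 21 + 8 + 3, with no two terms consecutive in the sequence.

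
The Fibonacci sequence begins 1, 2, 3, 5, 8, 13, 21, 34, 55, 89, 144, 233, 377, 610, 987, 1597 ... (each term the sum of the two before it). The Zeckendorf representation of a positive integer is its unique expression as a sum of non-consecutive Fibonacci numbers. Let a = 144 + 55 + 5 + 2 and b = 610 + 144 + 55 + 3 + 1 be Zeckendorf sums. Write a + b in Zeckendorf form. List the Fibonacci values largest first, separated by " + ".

987 + 21 + 8 + 3

The two numbers are 206 and 813, so their sum is 1019.
Repeatedly subtract the largest Fibonacci number that fits:
largest Fibonacci ≤ 1019 is 987; 1019 − 987 = 32
largest Fibonacci ≤ 32 is 21; 32 − 21 = 11
largest Fibonacci ≤ 11 is 8; 11 − 8 = 3
largest Fibonacci ≤ 3 is 3; 3 − 3 = 0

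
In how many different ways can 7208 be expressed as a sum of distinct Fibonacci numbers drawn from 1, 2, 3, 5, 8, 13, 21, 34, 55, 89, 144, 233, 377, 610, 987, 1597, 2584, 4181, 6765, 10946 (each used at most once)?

Each representation comes from the Zeckendorf form by replacing some F_k with F_{k−1} + F_{k−2} where possible.
7208 = 6765+377+55+8+3 = 6765+377+55+8+2+1 = 6765+377+34+21+8+3 = 6765+233+144+55+8+3 = … (61 more), for 65 in all.

65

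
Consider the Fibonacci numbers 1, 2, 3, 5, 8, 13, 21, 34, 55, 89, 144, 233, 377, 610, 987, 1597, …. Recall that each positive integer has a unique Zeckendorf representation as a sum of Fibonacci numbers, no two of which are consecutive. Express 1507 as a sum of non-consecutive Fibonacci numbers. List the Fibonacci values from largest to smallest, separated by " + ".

987 + 377 + 89 + 34 + 13 + 5 + 2

Greedily peel off the largest Fibonacci term at each step:
1507 − 987 = 520
520 − 377 = 143
143 − 89 = 54
54 − 34 = 20
20 − 13 = 7
7 − 5 = 2
2 − 2 = 0
So 1507 = 987 + 377 + 89 + 34 + 13 + 5 + 2, with no two terms consecutive in the sequence.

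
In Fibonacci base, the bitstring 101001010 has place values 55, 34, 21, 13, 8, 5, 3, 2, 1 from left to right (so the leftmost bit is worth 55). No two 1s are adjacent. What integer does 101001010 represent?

Summing the place values of the 1 bits: 55 + 21 + 5 + 2 = 83.

83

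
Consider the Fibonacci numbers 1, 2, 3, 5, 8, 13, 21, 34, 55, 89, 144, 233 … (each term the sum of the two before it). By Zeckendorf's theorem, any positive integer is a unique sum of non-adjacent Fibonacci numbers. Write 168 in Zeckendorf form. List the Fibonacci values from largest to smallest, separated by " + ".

Repeatedly subtract the largest Fibonacci number that fits:
168 − 144 = 24
24 − 21 = 3
3 − 3 = 0
So 168 = 144 + 21 + 3, with no two terms consecutive in the sequence.

144 + 21 + 3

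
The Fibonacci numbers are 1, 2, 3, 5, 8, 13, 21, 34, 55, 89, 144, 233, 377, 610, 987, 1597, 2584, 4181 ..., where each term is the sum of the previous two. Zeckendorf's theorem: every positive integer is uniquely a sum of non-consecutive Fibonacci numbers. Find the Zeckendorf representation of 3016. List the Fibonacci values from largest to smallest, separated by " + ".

2584 + 377 + 55

Greedily peel off the largest Fibonacci term at each step:
largest Fibonacci ≤ 3016 is 2584; 3016 − 2584 = 432
largest Fibonacci ≤ 432 is 377; 432 − 377 = 55
largest Fibonacci ≤ 55 is 55; 55 − 55 = 0
So 3016 = 2584 + 377 + 55, with no two terms consecutive in the sequence.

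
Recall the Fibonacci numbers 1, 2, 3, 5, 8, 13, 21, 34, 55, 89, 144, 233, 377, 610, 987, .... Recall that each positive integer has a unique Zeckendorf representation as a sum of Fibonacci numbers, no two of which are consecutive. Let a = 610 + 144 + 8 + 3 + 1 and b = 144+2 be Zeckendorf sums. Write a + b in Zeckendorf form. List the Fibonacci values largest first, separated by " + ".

The two numbers are 766 and 146, so their sum is 912.
912 − 610 = 302
302 − 233 = 69
69 − 55 = 14
14 − 13 = 1
1 − 1 = 0

610 + 233 + 55 + 13 + 1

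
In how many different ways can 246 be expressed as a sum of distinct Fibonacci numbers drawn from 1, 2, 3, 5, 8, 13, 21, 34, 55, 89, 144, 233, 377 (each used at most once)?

246 = 233+13 = 233+8+5 = 144+89+13 = … (8 more), for 11 in all.

11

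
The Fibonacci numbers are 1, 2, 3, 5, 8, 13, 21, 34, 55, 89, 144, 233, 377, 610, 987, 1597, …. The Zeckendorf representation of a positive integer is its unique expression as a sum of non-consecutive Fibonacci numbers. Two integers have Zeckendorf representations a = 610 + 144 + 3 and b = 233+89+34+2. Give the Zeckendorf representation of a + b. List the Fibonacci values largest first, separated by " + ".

987 + 89 + 34 + 5

The two numbers are 757 and 358, so their sum is 1115.
Greedily peel off the largest Fibonacci term at each step:
subtract 987 from 1115: 128 remains
subtract 89 from 128: 39 remains
subtract 34 from 39: 5 remains
subtract 5 from 5: 0 remains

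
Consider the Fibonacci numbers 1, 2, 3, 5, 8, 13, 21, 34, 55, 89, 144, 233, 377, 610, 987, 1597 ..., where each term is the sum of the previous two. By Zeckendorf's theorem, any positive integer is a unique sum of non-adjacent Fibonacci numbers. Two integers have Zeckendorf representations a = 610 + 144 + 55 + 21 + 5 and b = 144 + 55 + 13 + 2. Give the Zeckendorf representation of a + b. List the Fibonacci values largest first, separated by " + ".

The two numbers are 835 and 214, so their sum is 1049.
Repeatedly subtract the largest Fibonacci number that fits:
subtract 987 from 1049: 62 remains
subtract 55 from 62: 7 remains
subtract 5 from 7: 2 remains
subtract 2 from 2: 0 remains

987 + 55 + 5 + 2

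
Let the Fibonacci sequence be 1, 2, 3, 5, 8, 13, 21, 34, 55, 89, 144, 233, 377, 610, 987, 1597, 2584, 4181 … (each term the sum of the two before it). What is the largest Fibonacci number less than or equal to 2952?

2584

2584 ≤ 2952 < 4181, so the largest Fibonacci number not exceeding 2952 is 2584.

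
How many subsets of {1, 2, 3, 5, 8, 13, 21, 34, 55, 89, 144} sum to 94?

Each representation comes from the Zeckendorf form by replacing some F_k with F_{k−1} + F_{k−2} where possible.
94 = 89+5 = 89+3+2 = 55+34+5 = 55+34+3+2 = … (3 more), for 7 in all.

7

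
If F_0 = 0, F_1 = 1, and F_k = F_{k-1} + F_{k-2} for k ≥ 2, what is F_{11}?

89

Iterating the recurrence up to F_{6} = 8 and F_{5} = 5:
F_{7} = F_{6} + F_{5} = 8 + 5 = 13
F_{8} = F_{7} + F_{6} = 13 + 8 = 21
F_{9} = F_{8} + F_{7} = 21 + 13 = 34
F_{10} = F_{9} + F_{8} = 34 + 21 = 55
F_{11} = F_{10} + F_{9} = 55 + 34 = 89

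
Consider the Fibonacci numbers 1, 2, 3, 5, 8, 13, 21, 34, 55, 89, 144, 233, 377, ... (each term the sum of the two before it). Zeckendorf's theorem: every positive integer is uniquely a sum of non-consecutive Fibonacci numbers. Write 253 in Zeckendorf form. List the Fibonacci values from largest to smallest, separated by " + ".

253: greatest Fibonacci not exceeding it is 233, leaving 20
20: greatest Fibonacci not exceeding it is 13, leaving 7
7: greatest Fibonacci not exceeding it is 5, leaving 2
2: greatest Fibonacci not exceeding it is 2, leaving 0
So 253 = 233 + 13 + 5 + 2, with no two terms consecutive in the sequence.

233 + 13 + 5 + 2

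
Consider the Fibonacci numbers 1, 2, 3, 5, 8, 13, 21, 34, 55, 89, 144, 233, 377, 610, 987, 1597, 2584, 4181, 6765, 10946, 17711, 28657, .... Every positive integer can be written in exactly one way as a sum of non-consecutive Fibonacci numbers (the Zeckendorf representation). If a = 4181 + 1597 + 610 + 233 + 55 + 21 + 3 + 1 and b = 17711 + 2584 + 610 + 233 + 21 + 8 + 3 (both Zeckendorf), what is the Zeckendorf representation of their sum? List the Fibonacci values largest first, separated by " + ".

The two numbers are 6701 and 21170, so their sum is 27871.
Repeatedly subtract the largest Fibonacci number that fits:
take 17711 (≤ 27871); 27871 − 17711 = 10160
take 6765 (≤ 10160); 10160 − 6765 = 3395
take 2584 (≤ 3395); 3395 − 2584 = 811
take 610 (≤ 811); 811 − 610 = 201
take 144 (≤ 201); 201 − 144 = 57
take 55 (≤ 57); 57 − 55 = 2
take 2 (≤ 2); 2 − 2 = 0

17711 + 6765 + 2584 + 610 + 144 + 55 + 2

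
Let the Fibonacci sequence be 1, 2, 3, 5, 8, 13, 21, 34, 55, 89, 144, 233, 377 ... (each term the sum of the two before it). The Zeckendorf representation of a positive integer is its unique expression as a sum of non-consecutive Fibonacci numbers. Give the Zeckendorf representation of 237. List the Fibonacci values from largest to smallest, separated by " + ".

largest Fibonacci ≤ 237 is 233; 237 − 233 = 4
largest Fibonacci ≤ 4 is 3; 4 − 3 = 1
largest Fibonacci ≤ 1 is 1; 1 − 1 = 0
So 237 = 233 + 3 + 1, with no two terms consecutive in the sequence.

233 + 3 + 1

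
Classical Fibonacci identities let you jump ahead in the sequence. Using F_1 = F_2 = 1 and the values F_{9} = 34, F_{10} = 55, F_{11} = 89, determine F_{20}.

By the addition formula F_{m+n} = F_m F_{n+1} + F_{m−1} F_n with m=10, n=10: F_{20} = 55·89 + 34·55 = 4895 + 1870 = 6765.

6765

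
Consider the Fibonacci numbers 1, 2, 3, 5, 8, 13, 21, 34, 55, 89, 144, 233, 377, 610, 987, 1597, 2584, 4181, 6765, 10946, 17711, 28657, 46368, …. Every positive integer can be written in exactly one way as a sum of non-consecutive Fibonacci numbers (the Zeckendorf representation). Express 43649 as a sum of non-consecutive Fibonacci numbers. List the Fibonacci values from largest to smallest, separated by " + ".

Greedily peel off the largest Fibonacci term at each step:
43649 − 28657 = 14992
14992 − 10946 = 4046
4046 − 2584 = 1462
1462 − 987 = 475
475 − 377 = 98
98 − 89 = 9
9 − 8 = 1
1 − 1 = 0
So 43649 = 28657 + 10946 + 2584 + 987 + 377 + 89 + 8 + 1, with no two terms consecutive in the sequence.

28657 + 10946 + 2584 + 987 + 377 + 89 + 8 + 1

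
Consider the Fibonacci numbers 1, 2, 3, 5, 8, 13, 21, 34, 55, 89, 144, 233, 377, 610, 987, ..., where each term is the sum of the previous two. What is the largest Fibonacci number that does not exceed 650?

610 ≤ 650 < 987, so the largest Fibonacci number not exceeding 650 is 610.

610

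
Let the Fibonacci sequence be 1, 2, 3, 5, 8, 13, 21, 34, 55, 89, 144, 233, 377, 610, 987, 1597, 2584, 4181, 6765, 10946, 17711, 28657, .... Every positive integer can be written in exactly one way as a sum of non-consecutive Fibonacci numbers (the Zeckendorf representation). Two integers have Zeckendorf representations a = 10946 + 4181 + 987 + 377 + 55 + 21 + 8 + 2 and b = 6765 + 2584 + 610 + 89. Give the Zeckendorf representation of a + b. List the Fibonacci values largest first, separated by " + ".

17711 + 6765 + 1597 + 377 + 144 + 21 + 8 + 2

The two numbers are 16577 and 10048, so their sum is 26625.
Repeatedly subtract the largest Fibonacci number that fits:
17711 ≤ 26625 < 28657, so take 17711; remainder 8914
6765 ≤ 8914 < 10946, so take 6765; remainder 2149
1597 ≤ 2149 < 2584, so take 1597; remainder 552
377 ≤ 552 < 610, so take 377; remainder 175
144 ≤ 175 < 233, so take 144; remainder 31
21 ≤ 31 < 34, so take 21; remainder 10
8 ≤ 10 < 13, so take 8; remainder 2
2 ≤ 2 < 3, so take 2; remainder 0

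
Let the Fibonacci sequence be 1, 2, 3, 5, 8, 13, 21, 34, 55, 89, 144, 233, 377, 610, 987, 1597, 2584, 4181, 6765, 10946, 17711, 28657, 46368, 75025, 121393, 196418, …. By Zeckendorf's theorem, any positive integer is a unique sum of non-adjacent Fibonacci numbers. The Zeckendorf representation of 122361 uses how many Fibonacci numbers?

largest Fibonacci ≤ 122361 is 121393; 122361 − 121393 = 968
largest Fibonacci ≤ 968 is 610; 968 − 610 = 358
largest Fibonacci ≤ 358 is 233; 358 − 233 = 125
largest Fibonacci ≤ 125 is 89; 125 − 89 = 36
largest Fibonacci ≤ 36 is 34; 36 − 34 = 2
largest Fibonacci ≤ 2 is 2; 2 − 2 = 0
122361 = 121393 + 610 + 233 + 89 + 34 + 2, which has 6 terms.

6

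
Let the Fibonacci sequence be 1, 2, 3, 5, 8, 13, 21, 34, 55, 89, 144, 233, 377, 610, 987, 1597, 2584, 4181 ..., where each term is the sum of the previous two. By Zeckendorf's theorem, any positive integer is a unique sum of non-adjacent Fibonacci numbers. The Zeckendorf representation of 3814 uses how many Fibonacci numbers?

largest Fibonacci ≤ 3814 is 2584; 3814 − 2584 = 1230
largest Fibonacci ≤ 1230 is 987; 1230 − 987 = 243
largest Fibonacci ≤ 243 is 233; 243 − 233 = 10
largest Fibonacci ≤ 10 is 8; 10 − 8 = 2
largest Fibonacci ≤ 2 is 2; 2 − 2 = 0
3814 = 2584 + 987 + 233 + 8 + 2, which has 5 terms.

5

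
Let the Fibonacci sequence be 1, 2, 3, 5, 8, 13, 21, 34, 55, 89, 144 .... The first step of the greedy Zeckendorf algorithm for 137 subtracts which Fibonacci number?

89 ≤ 137 < 144, so the largest Fibonacci number not exceeding 137 is 89.

89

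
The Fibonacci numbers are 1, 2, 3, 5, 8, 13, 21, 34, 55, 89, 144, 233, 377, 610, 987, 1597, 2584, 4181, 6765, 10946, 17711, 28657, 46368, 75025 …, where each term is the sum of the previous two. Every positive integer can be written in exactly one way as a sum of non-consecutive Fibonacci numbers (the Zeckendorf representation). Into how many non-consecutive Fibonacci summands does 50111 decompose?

7

46368 ≤ 50111 < 75025, so take 46368; remainder 3743
2584 ≤ 3743 < 4181, so take 2584; remainder 1159
987 ≤ 1159 < 1597, so take 987; remainder 172
144 ≤ 172 < 233, so take 144; remainder 28
21 ≤ 28 < 34, so take 21; remainder 7
5 ≤ 7 < 8, so take 5; remainder 2
2 ≤ 2 < 3, so take 2; remainder 0
50111 = 46368 + 2584 + 987 + 144 + 21 + 5 + 2, which has 7 terms.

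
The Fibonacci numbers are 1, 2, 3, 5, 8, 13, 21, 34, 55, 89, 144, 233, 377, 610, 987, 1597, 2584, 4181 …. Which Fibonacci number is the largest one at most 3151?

2584

2584 ≤ 3151 < 4181, so the largest Fibonacci number not exceeding 3151 is 2584.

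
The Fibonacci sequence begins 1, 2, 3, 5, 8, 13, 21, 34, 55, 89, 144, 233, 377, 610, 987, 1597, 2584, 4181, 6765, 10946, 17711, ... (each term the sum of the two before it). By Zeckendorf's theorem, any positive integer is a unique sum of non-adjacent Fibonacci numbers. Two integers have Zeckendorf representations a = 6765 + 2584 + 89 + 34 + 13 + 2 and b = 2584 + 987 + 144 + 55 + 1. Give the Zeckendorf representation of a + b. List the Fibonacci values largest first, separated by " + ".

The two numbers are 9487 and 3771, so their sum is 13258.
Greedy algorithm:
largest Fibonacci ≤ 13258 is 10946; 13258 − 10946 = 2312
largest Fibonacci ≤ 2312 is 1597; 2312 − 1597 = 715
largest Fibonacci ≤ 715 is 610; 715 − 610 = 105
largest Fibonacci ≤ 105 is 89; 105 − 89 = 16
largest Fibonacci ≤ 16 is 13; 16 − 13 = 3
largest Fibonacci ≤ 3 is 3; 3 − 3 = 0

10946 + 1597 + 610 + 89 + 13 + 3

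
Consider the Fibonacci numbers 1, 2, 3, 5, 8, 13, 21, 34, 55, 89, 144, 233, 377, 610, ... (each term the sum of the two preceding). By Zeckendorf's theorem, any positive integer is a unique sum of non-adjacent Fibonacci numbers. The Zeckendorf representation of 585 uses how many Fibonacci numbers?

subtract 377 from 585: 208 remains
subtract 144 from 208: 64 remains
subtract 55 from 64: 9 remains
subtract 8 from 9: 1 remains
subtract 1 from 1: 0 remains
585 = 377 + 144 + 55 + 8 + 1, which has 5 terms.

5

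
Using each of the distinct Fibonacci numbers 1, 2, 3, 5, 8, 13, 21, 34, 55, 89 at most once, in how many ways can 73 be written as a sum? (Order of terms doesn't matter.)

6

Starting from the Zeckendorf form and repeatedly splitting a term F_k into F_{k−1} + F_{k−2} (when neither is already used) reaches every representation.
73 = 55+13+5 = 55+13+3+2 = 34+21+13+5 = 55+8+5+3+2 = 34+21+13+3+2 = … (1 more), for 6 in all.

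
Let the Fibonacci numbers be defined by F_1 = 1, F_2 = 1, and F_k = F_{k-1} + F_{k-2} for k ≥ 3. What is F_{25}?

75025

Iterating the recurrence up to F_{20} = 6765 and F_{19} = 4181:
F_{21} = F_{20} + F_{19} = 6765 + 4181 = 10946
F_{22} = F_{21} + F_{20} = 10946 + 6765 = 17711
F_{23} = F_{22} + F_{21} = 17711 + 10946 = 28657
F_{24} = F_{23} + F_{22} = 28657 + 17711 = 46368
F_{25} = F_{24} + F_{23} = 46368 + 28657 = 75025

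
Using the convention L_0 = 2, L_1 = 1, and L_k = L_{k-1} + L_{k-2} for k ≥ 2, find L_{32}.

Iterating the recurrence up to L_{26} = 271443 and L_{25} = 167761:
L_{27} = L_{26} + L_{25} = 271443 + 167761 = 439204
L_{28} = L_{27} + L_{26} = 439204 + 271443 = 710647
L_{29} = L_{28} + L_{27} = 710647 + 439204 = 1149851
L_{30} = L_{29} + L_{28} = 1149851 + 710647 = 1860498
L_{31} = L_{30} + L_{29} = 1860498 + 1149851 = 3010349
L_{32} = L_{31} + L_{30} = 3010349 + 1860498 = 4870847

4870847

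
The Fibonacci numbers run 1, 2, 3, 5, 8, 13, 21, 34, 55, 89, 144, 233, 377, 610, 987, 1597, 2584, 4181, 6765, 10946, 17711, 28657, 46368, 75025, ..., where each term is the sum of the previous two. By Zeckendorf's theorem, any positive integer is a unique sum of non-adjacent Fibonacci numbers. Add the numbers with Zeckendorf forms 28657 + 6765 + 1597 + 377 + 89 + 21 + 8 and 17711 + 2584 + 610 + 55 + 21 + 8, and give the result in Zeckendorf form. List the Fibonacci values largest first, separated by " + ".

The two numbers are 37514 and 20989, so their sum is 58503.
subtract 46368 from 58503: 12135 remains
subtract 10946 from 12135: 1189 remains
subtract 987 from 1189: 202 remains
subtract 144 from 202: 58 remains
subtract 55 from 58: 3 remains
subtract 3 from 3: 0 remains

46368 + 10946 + 987 + 144 + 55 + 3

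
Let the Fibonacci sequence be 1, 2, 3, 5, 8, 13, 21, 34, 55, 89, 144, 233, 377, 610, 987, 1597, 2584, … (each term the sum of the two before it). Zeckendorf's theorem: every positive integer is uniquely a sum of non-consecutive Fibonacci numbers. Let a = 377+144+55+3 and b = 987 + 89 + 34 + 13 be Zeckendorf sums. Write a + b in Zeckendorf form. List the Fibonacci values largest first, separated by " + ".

1597 + 89 + 13 + 3

The two numbers are 579 and 1123, so their sum is 1702.
1702: greatest Fibonacci not exceeding it is 1597, leaving 105
105: greatest Fibonacci not exceeding it is 89, leaving 16
16: greatest Fibonacci not exceeding it is 13, leaving 3
3: greatest Fibonacci not exceeding it is 3, leaving 0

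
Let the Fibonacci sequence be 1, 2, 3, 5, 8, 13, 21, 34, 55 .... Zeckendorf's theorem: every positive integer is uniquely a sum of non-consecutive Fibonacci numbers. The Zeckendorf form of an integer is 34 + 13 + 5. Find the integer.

52

34 + 13 + 5 = 52.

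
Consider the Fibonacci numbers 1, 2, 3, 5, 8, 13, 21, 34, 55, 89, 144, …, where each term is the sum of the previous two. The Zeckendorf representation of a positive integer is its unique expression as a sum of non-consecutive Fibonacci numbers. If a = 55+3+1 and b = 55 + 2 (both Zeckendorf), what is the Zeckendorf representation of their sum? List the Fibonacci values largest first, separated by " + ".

89 + 21 + 5 + 1

The two numbers are 59 and 57, so their sum is 116.
largest Fibonacci ≤ 116 is 89; 116 − 89 = 27
largest Fibonacci ≤ 27 is 21; 27 − 21 = 6
largest Fibonacci ≤ 6 is 5; 6 − 5 = 1
largest Fibonacci ≤ 1 is 1; 1 − 1 = 0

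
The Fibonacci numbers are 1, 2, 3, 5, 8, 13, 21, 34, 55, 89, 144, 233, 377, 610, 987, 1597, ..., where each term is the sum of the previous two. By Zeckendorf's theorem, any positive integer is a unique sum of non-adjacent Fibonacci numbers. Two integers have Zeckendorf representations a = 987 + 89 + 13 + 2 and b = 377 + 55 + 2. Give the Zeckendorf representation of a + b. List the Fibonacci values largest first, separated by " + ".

The two numbers are 1091 and 434, so their sum is 1525.
1525: greatest Fibonacci not exceeding it is 987, leaving 538
538: greatest Fibonacci not exceeding it is 377, leaving 161
161: greatest Fibonacci not exceeding it is 144, leaving 17
17: greatest Fibonacci not exceeding it is 13, leaving 4
4: greatest Fibonacci not exceeding it is 3, leaving 1
1: greatest Fibonacci not exceeding it is 1, leaving 0

987 + 377 + 144 + 13 + 3 + 1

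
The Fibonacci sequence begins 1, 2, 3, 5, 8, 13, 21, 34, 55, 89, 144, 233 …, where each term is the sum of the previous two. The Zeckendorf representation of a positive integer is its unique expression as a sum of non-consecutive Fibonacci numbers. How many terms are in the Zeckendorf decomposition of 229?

Greedy algorithm:
take 144 (≤ 229); 229 − 144 = 85
take 55 (≤ 85); 85 − 55 = 30
take 21 (≤ 30); 30 − 21 = 9
take 8 (≤ 9); 9 − 8 = 1
take 1 (≤ 1); 1 − 1 = 0
229 = 144 + 55 + 21 + 8 + 1, which has 5 terms.

5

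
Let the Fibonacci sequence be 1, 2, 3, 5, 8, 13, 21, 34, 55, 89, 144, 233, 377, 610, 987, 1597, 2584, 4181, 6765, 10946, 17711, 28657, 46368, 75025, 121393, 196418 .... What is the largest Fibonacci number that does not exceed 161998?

121393 ≤ 161998 < 196418, so the largest Fibonacci number not exceeding 161998 is 121393.

121393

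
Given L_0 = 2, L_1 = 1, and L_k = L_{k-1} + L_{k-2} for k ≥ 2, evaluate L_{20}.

Iterating the recurrence up to L_{12} = 322 and L_{11} = 199:
L_{13} = L_{12} + L_{11} = 322 + 199 = 521
L_{14} = L_{13} + L_{12} = 521 + 322 = 843
L_{15} = L_{14} + L_{13} = 843 + 521 = 1364
L_{16} = L_{15} + L_{14} = 1364 + 843 = 2207
L_{17} = L_{16} + L_{15} = 2207 + 1364 = 3571
L_{18} = L_{17} + L_{16} = 3571 + 2207 = 5778
L_{19} = L_{18} + L_{17} = 5778 + 3571 = 9349
L_{20} = L_{19} + L_{18} = 9349 + 5778 = 15127

15127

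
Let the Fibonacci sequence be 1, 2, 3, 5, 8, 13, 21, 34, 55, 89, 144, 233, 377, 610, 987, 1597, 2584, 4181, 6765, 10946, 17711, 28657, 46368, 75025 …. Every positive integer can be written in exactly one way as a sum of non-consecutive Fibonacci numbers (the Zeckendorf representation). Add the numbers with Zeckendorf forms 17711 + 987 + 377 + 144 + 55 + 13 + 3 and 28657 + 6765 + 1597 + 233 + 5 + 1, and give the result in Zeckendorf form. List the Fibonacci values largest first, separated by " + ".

46368 + 6765 + 2584 + 610 + 144 + 55 + 21 + 1

The two numbers are 19290 and 37258, so their sum is 56548.
subtract 46368 from 56548: 10180 remains
subtract 6765 from 10180: 3415 remains
subtract 2584 from 3415: 831 remains
subtract 610 from 831: 221 remains
subtract 144 from 221: 77 remains
subtract 55 from 77: 22 remains
subtract 21 from 22: 1 remains
subtract 1 from 1: 0 remains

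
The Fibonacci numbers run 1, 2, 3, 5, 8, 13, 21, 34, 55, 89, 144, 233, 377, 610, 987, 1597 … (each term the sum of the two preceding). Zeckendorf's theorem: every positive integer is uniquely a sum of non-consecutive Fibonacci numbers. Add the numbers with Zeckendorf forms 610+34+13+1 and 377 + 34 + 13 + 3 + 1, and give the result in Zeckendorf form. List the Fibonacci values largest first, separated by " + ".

987 + 89 + 8 + 2

The two numbers are 658 and 428, so their sum is 1086.
Greedy algorithm:
1086 − 987 = 99
99 − 89 = 10
10 − 8 = 2
2 − 2 = 0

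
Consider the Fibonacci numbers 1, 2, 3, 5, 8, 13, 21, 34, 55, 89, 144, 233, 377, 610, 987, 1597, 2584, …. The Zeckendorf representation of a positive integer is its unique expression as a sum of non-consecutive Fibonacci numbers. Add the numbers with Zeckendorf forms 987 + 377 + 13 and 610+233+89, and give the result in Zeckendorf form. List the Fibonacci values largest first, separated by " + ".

The two numbers are 1377 and 932, so their sum is 2309.
Greedy algorithm:
2309: greatest Fibonacci not exceeding it is 1597, leaving 712
712: greatest Fibonacci not exceeding it is 610, leaving 102
102: greatest Fibonacci not exceeding it is 89, leaving 13
13: greatest Fibonacci not exceeding it is 13, leaving 0

1597 + 610 + 89 + 13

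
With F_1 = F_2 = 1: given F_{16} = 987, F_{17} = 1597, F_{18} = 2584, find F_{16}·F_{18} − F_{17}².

-1

987·2584 − 1597² = 2550408 − 2550409 = -1. (Cassini's identity: F_{k−1}F_{k+1} − F_k² = (−1)^k.)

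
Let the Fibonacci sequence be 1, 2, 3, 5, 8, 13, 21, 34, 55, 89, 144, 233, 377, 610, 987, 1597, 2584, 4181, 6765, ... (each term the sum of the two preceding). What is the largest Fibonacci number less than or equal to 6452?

4181 ≤ 6452 < 6765, so the largest Fibonacci number not exceeding 6452 is 4181.

4181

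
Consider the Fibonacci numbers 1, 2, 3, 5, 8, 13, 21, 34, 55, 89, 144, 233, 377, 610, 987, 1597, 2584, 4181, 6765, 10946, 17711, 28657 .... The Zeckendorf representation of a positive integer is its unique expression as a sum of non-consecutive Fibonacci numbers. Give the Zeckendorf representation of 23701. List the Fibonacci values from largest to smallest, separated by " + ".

17711 + 4181 + 1597 + 144 + 55 + 13

Greedy algorithm:
take 17711 (≤ 23701); 23701 − 17711 = 5990
take 4181 (≤ 5990); 5990 − 4181 = 1809
take 1597 (≤ 1809); 1809 − 1597 = 212
take 144 (≤ 212); 212 − 144 = 68
take 55 (≤ 68); 68 − 55 = 13
take 13 (≤ 13); 13 − 13 = 0
So 23701 = 17711 + 4181 + 1597 + 144 + 55 + 13, with no two terms consecutive in the sequence.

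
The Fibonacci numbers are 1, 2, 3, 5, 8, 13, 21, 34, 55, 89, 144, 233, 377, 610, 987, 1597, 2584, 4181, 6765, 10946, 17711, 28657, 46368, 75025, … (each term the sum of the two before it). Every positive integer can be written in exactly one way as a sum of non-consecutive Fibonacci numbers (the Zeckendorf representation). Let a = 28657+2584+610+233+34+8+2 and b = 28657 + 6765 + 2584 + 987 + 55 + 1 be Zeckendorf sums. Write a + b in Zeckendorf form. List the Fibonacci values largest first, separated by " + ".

The two numbers are 32128 and 39049, so their sum is 71177.
subtract 46368 from 71177: 24809 remains
subtract 17711 from 24809: 7098 remains
subtract 6765 from 7098: 333 remains
subtract 233 from 333: 100 remains
subtract 89 from 100: 11 remains
subtract 8 from 11: 3 remains
subtract 3 from 3: 0 remains

46368 + 17711 + 6765 + 233 + 89 + 8 + 3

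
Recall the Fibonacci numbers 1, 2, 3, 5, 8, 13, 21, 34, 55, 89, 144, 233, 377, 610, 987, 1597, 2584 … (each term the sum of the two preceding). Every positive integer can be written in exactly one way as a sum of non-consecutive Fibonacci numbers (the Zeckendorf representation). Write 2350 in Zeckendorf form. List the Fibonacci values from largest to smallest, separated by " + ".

1597 + 610 + 89 + 34 + 13 + 5 + 2

take 1597 (≤ 2350); 2350 − 1597 = 753
take 610 (≤ 753); 753 − 610 = 143
take 89 (≤ 143); 143 − 89 = 54
take 34 (≤ 54); 54 − 34 = 20
take 13 (≤ 20); 20 − 13 = 7
take 5 (≤ 7); 7 − 5 = 2
take 2 (≤ 2); 2 − 2 = 0
So 2350 = 1597 + 610 + 89 + 34 + 13 + 5 + 2, with no two terms consecutive in the sequence.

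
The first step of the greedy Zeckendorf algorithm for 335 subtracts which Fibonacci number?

233 ≤ 335 < 377, so the largest Fibonacci number not exceeding 335 is 233.

233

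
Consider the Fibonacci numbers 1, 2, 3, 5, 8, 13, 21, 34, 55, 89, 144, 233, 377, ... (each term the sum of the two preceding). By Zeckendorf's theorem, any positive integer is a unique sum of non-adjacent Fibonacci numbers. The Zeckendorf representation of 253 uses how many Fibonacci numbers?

4

subtract 233 from 253: 20 remains
subtract 13 from 20: 7 remains
subtract 5 from 7: 2 remains
subtract 2 from 2: 0 remains
253 = 233 + 13 + 5 + 2, which has 4 terms.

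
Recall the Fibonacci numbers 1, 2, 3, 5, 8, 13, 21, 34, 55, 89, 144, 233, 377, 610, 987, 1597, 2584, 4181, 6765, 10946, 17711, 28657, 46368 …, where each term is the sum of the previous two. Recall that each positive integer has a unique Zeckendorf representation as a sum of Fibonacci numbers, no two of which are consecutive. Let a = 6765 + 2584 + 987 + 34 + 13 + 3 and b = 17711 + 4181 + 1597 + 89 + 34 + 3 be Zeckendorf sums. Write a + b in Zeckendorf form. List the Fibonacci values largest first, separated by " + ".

28657 + 4181 + 987 + 144 + 21 + 8 + 3

The two numbers are 10386 and 23615, so their sum is 34001.
Greedily peel off the largest Fibonacci term at each step:
34001: greatest Fibonacci not exceeding it is 28657, leaving 5344
5344: greatest Fibonacci not exceeding it is 4181, leaving 1163
1163: greatest Fibonacci not exceeding it is 987, leaving 176
176: greatest Fibonacci not exceeding it is 144, leaving 32
32: greatest Fibonacci not exceeding it is 21, leaving 11
11: greatest Fibonacci not exceeding it is 8, leaving 3
3: greatest Fibonacci not exceeding it is 3, leaving 0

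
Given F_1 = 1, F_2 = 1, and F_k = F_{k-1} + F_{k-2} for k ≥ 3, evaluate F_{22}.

Iterating the recurrence up to F_{18} = 2584 and F_{17} = 1597:
F_{19} = F_{18} + F_{17} = 2584 + 1597 = 4181
F_{20} = F_{19} + F_{18} = 4181 + 2584 = 6765
F_{21} = F_{20} + F_{19} = 6765 + 4181 = 10946
F_{22} = F_{21} + F_{20} = 10946 + 6765 = 17711

17711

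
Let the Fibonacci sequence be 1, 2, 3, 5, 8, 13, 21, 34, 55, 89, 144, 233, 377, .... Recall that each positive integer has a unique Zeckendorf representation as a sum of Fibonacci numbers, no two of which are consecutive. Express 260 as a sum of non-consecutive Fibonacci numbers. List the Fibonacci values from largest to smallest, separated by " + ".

Repeatedly subtract the largest Fibonacci number that fits:
largest Fibonacci ≤ 260 is 233; 260 − 233 = 27
largest Fibonacci ≤ 27 is 21; 27 − 21 = 6
largest Fibonacci ≤ 6 is 5; 6 − 5 = 1
largest Fibonacci ≤ 1 is 1; 1 − 1 = 0
So 260 = 233 + 21 + 5 + 1, with no two terms consecutive in the sequence.

233 + 21 + 5 + 1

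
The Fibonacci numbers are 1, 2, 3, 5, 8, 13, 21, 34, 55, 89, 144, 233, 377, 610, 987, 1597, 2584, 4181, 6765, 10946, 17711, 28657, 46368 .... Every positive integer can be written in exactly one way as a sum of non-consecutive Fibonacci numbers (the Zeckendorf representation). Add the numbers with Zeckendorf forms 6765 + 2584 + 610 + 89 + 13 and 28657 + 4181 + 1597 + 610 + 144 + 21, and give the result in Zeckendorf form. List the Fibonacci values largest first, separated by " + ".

28657 + 10946 + 4181 + 987 + 377 + 89 + 34

The two numbers are 10061 and 35210, so their sum is 45271.
Greedily peel off the largest Fibonacci term at each step:
largest Fibonacci ≤ 45271 is 28657; 45271 − 28657 = 16614
largest Fibonacci ≤ 16614 is 10946; 16614 − 10946 = 5668
largest Fibonacci ≤ 5668 is 4181; 5668 − 4181 = 1487
largest Fibonacci ≤ 1487 is 987; 1487 − 987 = 500
largest Fibonacci ≤ 500 is 377; 500 − 377 = 123
largest Fibonacci ≤ 123 is 89; 123 − 89 = 34
largest Fibonacci ≤ 34 is 34; 34 − 34 = 0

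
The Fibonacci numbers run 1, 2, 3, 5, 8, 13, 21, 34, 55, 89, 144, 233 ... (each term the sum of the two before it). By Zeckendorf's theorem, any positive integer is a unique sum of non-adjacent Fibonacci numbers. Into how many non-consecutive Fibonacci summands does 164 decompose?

Greedy algorithm:
largest Fibonacci ≤ 164 is 144; 164 − 144 = 20
largest Fibonacci ≤ 20 is 13; 20 − 13 = 7
largest Fibonacci ≤ 7 is 5; 7 − 5 = 2
largest Fibonacci ≤ 2 is 2; 2 − 2 = 0
164 = 144 + 13 + 5 + 2, which has 4 terms.

4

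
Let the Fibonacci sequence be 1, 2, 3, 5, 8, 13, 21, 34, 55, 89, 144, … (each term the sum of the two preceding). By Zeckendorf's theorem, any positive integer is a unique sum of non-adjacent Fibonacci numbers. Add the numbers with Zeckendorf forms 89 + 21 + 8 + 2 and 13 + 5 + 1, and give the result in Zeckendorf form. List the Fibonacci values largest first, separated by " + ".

89 + 34 + 13 + 3

The two numbers are 120 and 19, so their sum is 139.
Greedily peel off the largest Fibonacci term at each step:
largest Fibonacci ≤ 139 is 89; 139 − 89 = 50
largest Fibonacci ≤ 50 is 34; 50 − 34 = 16
largest Fibonacci ≤ 16 is 13; 16 − 13 = 3
largest Fibonacci ≤ 3 is 3; 3 − 3 = 0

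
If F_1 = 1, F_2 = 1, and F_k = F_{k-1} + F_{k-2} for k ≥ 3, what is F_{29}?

514229

Iterating the recurrence up to F_{21} = 10946 and F_{20} = 6765:
F_{22} = F_{21} + F_{20} = 10946 + 6765 = 17711
F_{23} = F_{22} + F_{21} = 17711 + 10946 = 28657
F_{24} = F_{23} + F_{22} = 28657 + 17711 = 46368
F_{25} = F_{24} + F_{23} = 46368 + 28657 = 75025
F_{26} = F_{25} + F_{24} = 75025 + 46368 = 121393
F_{27} = F_{26} + F_{25} = 121393 + 75025 = 196418
F_{28} = F_{27} + F_{26} = 196418 + 121393 = 317811
F_{29} = F_{28} + F_{27} = 317811 + 196418 = 514229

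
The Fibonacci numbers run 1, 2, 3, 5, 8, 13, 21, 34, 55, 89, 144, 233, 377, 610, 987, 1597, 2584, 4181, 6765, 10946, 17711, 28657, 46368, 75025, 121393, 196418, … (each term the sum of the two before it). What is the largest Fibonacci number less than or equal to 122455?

121393 ≤ 122455 < 196418, so the largest Fibonacci number not exceeding 122455 is 121393.

121393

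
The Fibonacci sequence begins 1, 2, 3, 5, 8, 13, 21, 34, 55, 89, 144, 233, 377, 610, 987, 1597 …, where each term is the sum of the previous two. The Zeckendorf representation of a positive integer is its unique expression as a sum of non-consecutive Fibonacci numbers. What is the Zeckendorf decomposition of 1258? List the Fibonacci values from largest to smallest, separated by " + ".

take 987 (≤ 1258); 1258 − 987 = 271
take 233 (≤ 271); 271 − 233 = 38
take 34 (≤ 38); 38 − 34 = 4
take 3 (≤ 4); 4 − 3 = 1
take 1 (≤ 1); 1 − 1 = 0
So 1258 = 987 + 233 + 34 + 3 + 1, with no two terms consecutive in the sequence.

987 + 233 + 34 + 3 + 1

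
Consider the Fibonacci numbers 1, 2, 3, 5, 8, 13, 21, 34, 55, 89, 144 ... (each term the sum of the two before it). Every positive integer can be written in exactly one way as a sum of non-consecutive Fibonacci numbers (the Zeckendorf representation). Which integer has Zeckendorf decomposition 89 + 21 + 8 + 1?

119

89 + 21 + 8 + 1 = 119.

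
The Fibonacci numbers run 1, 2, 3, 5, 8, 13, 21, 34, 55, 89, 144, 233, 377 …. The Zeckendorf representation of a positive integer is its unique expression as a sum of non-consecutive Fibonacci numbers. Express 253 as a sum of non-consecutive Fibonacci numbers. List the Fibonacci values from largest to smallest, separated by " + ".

233 + 13 + 5 + 2

Greedy algorithm:
233 ≤ 253 < 377, so take 233; remainder 20
13 ≤ 20 < 21, so take 13; remainder 7
5 ≤ 7 < 8, so take 5; remainder 2
2 ≤ 2 < 3, so take 2; remainder 0
So 253 = 233 + 13 + 5 + 2, with no two terms consecutive in the sequence.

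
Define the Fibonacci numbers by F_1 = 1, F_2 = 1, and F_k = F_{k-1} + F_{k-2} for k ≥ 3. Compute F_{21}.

10946

Iterating the recurrence up to F_{17} = 1597 and F_{16} = 987:
F_{18} = F_{17} + F_{16} = 1597 + 987 = 2584
F_{19} = F_{18} + F_{17} = 2584 + 1597 = 4181
F_{20} = F_{19} + F_{18} = 4181 + 2584 = 6765
F_{21} = F_{20} + F_{19} = 6765 + 4181 = 10946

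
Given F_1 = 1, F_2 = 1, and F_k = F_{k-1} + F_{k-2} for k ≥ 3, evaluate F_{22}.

17711

Iterating the recurrence up to F_{18} = 2584 and F_{17} = 1597:
F_{19} = F_{18} + F_{17} = 2584 + 1597 = 4181
F_{20} = F_{19} + F_{18} = 4181 + 2584 = 6765
F_{21} = F_{20} + F_{19} = 6765 + 4181 = 10946
F_{22} = F_{21} + F_{20} = 10946 + 6765 = 17711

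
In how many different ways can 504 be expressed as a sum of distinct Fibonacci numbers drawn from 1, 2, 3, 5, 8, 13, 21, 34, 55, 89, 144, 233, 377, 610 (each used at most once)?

504 = 377+89+34+3+1 = 377+89+21+13+3+1 = 233+144+89+34+3+1 = … (7 more), for 10 in all.

10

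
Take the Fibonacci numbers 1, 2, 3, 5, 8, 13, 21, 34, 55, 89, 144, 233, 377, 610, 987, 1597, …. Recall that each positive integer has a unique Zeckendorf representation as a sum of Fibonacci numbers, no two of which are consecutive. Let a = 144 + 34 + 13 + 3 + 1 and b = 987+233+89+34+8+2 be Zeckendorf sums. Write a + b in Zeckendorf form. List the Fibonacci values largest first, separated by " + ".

987 + 377 + 144 + 34 + 5 + 1

The two numbers are 195 and 1353, so their sum is 1548.
Greedy algorithm:
take 987 (≤ 1548); 1548 − 987 = 561
take 377 (≤ 561); 561 − 377 = 184
take 144 (≤ 184); 184 − 144 = 40
take 34 (≤ 40); 40 − 34 = 6
take 5 (≤ 6); 6 − 5 = 1
take 1 (≤ 1); 1 − 1 = 0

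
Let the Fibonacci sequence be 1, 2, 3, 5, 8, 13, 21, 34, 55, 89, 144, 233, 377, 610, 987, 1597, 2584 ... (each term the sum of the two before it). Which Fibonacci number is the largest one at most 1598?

1597

1597 ≤ 1598 < 2584, so the largest Fibonacci number not exceeding 1598 is 1597.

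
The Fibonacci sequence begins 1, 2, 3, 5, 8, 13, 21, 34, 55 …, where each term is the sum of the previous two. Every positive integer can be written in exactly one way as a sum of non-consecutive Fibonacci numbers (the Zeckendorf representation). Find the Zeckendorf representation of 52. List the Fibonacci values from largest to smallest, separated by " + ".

subtract 34 from 52: 18 remains
subtract 13 from 18: 5 remains
subtract 5 from 5: 0 remains
So 52 = 34 + 13 + 5, with no two terms consecutive in the sequence.

34 + 13 + 5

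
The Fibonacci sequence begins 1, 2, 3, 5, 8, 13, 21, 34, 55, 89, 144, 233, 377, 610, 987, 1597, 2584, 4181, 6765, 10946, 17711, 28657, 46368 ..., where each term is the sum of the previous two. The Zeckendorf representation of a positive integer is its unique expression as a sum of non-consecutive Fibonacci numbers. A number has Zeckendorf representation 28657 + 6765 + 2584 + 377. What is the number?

28657 + 6765 + 2584 + 377 = 38383.

38383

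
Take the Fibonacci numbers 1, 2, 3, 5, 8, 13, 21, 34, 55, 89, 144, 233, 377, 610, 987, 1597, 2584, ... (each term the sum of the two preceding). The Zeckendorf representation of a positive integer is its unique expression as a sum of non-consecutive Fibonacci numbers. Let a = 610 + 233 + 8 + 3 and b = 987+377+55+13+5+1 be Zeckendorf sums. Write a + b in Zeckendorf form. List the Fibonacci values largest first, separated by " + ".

1597 + 610 + 55 + 21 + 8 + 1

The two numbers are 854 and 1438, so their sum is 2292.
1597 ≤ 2292 < 2584, so take 1597; remainder 695
610 ≤ 695 < 987, so take 610; remainder 85
55 ≤ 85 < 89, so take 55; remainder 30
21 ≤ 30 < 34, so take 21; remainder 9
8 ≤ 9 < 13, so take 8; remainder 1
1 ≤ 1 < 2, so take 1; remainder 0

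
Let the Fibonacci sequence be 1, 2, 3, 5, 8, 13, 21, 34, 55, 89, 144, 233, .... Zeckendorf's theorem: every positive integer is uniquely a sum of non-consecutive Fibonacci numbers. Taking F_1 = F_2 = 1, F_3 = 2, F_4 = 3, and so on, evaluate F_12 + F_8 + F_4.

F_12 + F_8 + F_4 = 144 + 21 + 3 = 168.

168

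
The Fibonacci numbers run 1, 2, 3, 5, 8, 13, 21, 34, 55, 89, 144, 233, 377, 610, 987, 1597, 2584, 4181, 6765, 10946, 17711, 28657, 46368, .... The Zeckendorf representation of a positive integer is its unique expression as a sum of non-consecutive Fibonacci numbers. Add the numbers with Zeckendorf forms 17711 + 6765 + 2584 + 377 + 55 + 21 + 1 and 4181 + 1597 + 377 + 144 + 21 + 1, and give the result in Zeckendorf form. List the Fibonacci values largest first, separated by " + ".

28657 + 4181 + 987 + 8 + 2

The two numbers are 27514 and 6321, so their sum is 33835.
subtract 28657 from 33835: 5178 remains
subtract 4181 from 5178: 997 remains
subtract 987 from 997: 10 remains
subtract 8 from 10: 2 remains
subtract 2 from 2: 0 remains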